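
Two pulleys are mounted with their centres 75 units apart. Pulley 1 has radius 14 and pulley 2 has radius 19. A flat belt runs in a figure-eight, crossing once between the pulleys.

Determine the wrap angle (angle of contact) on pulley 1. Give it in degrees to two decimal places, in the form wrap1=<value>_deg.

wrap1=232.21_deg

crossed belt: β = asin((r1+r2)/C) = asin(33/75) = 26.1039°
wrap1 = wrap2 = π + 2β = 232.2078°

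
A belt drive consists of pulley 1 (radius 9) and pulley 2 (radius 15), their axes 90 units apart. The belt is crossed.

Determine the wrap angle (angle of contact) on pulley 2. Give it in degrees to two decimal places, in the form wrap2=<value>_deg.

crossed belt: β = asin((r1+r2)/C) = asin(24/90) = 15.4660°
wrap1 = wrap2 = π + 2β = 210.9320°

wrap2=210.93_deg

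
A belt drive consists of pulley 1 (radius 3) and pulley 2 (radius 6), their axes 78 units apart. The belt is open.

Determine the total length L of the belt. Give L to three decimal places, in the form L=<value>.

open belt: β = asin((r2−r1)/C) = asin(3/78) = 2.2042°
wrap1 = π − 2β = 175.5915°
wrap2 = π + 2β = 184.4085°
tangent length = C·cosβ = 77.9423
L = r1·wrap1 + r2·wrap2 + 2·C·cosβ = 3·3.0647 + 6·3.2185 + 2·77.9423 = 184.3897

L=184.390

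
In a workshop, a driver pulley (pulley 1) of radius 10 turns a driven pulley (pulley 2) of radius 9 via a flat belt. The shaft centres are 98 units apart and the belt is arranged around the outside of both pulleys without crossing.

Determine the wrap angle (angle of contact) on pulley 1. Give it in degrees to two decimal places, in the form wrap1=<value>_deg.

open belt: β = asin((r2−r1)/C) = asin(-1/98) = -0.5847°
wrap1 = π − 2β = 181.1693°
wrap2 = π + 2β = 178.8307°

wrap1=181.17_deg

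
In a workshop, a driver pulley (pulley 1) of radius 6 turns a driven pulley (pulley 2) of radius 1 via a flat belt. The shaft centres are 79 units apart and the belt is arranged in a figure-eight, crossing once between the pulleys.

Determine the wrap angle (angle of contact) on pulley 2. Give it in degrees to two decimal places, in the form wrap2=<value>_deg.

wrap2=190.17_deg

crossed belt: β = asin((r1+r2)/C) = asin(7/79) = 5.0835°
wrap1 = wrap2 = π + 2β = 190.1670°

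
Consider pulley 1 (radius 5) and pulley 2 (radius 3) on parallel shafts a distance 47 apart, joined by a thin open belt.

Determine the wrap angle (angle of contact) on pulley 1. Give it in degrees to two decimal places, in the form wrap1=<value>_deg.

open belt: β = asin((r2−r1)/C) = asin(-2/47) = -2.4389°
wrap1 = π − 2β = 184.8777°
wrap2 = π + 2β = 175.1223°

wrap1=184.88_deg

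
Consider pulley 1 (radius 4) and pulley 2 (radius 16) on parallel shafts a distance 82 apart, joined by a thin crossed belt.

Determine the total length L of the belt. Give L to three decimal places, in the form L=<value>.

crossed belt: β = asin((r1+r2)/C) = asin(20/82) = 14.1170°
wrap1 = wrap2 = π + 2β = 208.2340°
tangent length = C·cosβ = 79.5236
L = (r1+r2)·wrap + 2·C·cosβ = 20·3.6344 + 2·79.5236 = 231.7345

L=231.735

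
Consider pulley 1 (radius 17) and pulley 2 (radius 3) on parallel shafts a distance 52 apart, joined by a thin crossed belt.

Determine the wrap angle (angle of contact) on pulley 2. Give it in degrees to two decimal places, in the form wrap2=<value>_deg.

wrap2=225.24_deg

crossed belt: β = asin((r1+r2)/C) = asin(20/52) = 22.6199°
wrap1 = wrap2 = π + 2β = 225.2397°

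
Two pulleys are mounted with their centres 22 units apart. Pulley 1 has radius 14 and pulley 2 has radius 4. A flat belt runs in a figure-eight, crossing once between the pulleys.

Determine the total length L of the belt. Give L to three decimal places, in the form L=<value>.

crossed belt: β = asin((r1+r2)/C) = asin(18/22) = 54.9032°
wrap1 = wrap2 = π + 2β = 289.8064°
tangent length = C·cosβ = 12.6491
L = (r1+r2)·wrap + 2·C·cosβ = 18·5.0581 + 2·12.6491 = 116.3436

L=116.344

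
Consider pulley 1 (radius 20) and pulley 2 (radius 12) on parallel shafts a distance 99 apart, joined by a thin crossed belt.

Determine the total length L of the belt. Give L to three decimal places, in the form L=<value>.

L=308.967

crossed belt: β = asin((r1+r2)/C) = asin(32/99) = 18.8585°
wrap1 = wrap2 = π + 2β = 217.7170°
tangent length = C·cosβ = 93.6856
L = (r1+r2)·wrap + 2·C·cosβ = 32·3.7999 + 2·93.6856 = 308.9674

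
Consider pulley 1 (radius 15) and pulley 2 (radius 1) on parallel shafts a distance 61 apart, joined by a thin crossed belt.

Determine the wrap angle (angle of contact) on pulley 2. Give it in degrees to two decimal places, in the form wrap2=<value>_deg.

crossed belt: β = asin((r1+r2)/C) = asin(16/61) = 15.2063°
wrap1 = wrap2 = π + 2β = 210.4126°

wrap2=210.41_deg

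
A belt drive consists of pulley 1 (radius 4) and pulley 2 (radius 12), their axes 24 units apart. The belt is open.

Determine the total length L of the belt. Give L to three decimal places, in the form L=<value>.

open belt: β = asin((r2−r1)/C) = asin(8/24) = 19.4712°
wrap1 = π − 2β = 141.0576°
wrap2 = π + 2β = 218.9424°
tangent length = C·cosβ = 22.6274
L = r1·wrap1 + r2·wrap2 + 2·C·cosβ = 4·2.4619 + 12·3.8213 + 2·22.6274 = 100.9577

L=100.958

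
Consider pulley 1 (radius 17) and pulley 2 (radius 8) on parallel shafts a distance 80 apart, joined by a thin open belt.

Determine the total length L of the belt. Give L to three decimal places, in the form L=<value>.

L=239.553

open belt: β = asin((r2−r1)/C) = asin(-9/80) = -6.4594°
wrap1 = π − 2β = 192.9189°
wrap2 = π + 2β = 167.0811°
tangent length = C·cosβ = 79.4921
L = r1·wrap1 + r2·wrap2 + 2·C·cosβ = 17·3.3671 + 8·2.9161 + 2·79.4921 = 239.5534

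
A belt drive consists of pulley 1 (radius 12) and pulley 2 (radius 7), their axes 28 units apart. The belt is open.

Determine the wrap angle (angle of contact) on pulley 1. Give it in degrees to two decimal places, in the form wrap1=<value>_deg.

open belt: β = asin((r2−r1)/C) = asin(-5/28) = -10.2866°
wrap1 = π − 2β = 200.5731°
wrap2 = π + 2β = 159.4269°

wrap1=200.57_deg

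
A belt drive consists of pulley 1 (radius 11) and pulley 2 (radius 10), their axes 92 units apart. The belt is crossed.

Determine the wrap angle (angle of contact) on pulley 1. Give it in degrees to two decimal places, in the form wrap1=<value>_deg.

crossed belt: β = asin((r1+r2)/C) = asin(21/92) = 13.1947°
wrap1 = wrap2 = π + 2β = 206.3894°

wrap1=206.39_deg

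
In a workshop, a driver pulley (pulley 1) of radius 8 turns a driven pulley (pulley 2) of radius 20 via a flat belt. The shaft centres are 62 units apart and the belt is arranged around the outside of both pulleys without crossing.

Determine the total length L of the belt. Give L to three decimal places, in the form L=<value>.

open belt: β = asin((r2−r1)/C) = asin(12/62) = 11.1599°
wrap1 = π − 2β = 157.6801°
wrap2 = π + 2β = 202.3199°
tangent length = C·cosβ = 60.8276
L = r1·wrap1 + r2·wrap2 + 2·C·cosβ = 8·2.7520 + 20·3.5311 + 2·60.8276 = 214.2945

L=214.295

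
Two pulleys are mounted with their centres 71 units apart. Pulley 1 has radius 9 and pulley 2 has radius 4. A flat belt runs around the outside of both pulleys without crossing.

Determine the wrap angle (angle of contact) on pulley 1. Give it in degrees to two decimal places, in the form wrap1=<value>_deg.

wrap1=188.08_deg

open belt: β = asin((r2−r1)/C) = asin(-5/71) = -4.0383°
wrap1 = π − 2β = 188.0765°
wrap2 = π + 2β = 171.9235°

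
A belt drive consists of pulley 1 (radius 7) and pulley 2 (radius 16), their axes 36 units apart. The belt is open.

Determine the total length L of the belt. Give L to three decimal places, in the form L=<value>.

open belt: β = asin((r2−r1)/C) = asin(9/36) = 14.4775°
wrap1 = π − 2β = 151.0450°
wrap2 = π + 2β = 208.9550°
tangent length = C·cosβ = 34.8569
L = r1·wrap1 + r2·wrap2 + 2·C·cosβ = 7·2.6362 + 16·3.6470 + 2·34.8569 = 146.5186

L=146.519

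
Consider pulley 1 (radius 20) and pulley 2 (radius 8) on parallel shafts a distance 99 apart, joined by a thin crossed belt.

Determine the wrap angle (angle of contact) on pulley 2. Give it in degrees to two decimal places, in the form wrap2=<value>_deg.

crossed belt: β = asin((r1+r2)/C) = asin(28/99) = 16.4291°
wrap1 = wrap2 = π + 2β = 212.8582°

wrap2=212.86_deg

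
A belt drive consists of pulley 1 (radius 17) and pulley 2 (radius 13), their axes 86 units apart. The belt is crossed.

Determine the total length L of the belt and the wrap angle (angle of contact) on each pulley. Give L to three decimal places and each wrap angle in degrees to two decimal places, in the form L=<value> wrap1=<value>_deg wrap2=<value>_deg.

crossed belt: β = asin((r1+r2)/C) = asin(30/86) = 20.4162°
wrap1 = wrap2 = π + 2β = 220.8324°
tangent length = C·cosβ = 80.5978
L = (r1+r2)·wrap + 2·C·cosβ = 30·3.8543 + 2·80.5978 = 276.8231

L=276.823 wrap1=220.83_deg wrap2=220.83_deg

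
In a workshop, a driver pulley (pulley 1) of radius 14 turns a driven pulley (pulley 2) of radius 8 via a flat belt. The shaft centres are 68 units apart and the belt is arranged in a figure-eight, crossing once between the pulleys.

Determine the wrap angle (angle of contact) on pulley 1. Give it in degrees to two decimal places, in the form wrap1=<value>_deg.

wrap1=217.75_deg

crossed belt: β = asin((r1+r2)/C) = asin(22/68) = 18.8765°
wrap1 = wrap2 = π + 2β = 217.7530°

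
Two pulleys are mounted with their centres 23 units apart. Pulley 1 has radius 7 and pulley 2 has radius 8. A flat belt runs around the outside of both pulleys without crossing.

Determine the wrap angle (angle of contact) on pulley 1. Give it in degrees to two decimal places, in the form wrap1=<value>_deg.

open belt: β = asin((r2−r1)/C) = asin(1/23) = 2.4919°
wrap1 = π − 2β = 175.0162°
wrap2 = π + 2β = 184.9838°

wrap1=175.02_deg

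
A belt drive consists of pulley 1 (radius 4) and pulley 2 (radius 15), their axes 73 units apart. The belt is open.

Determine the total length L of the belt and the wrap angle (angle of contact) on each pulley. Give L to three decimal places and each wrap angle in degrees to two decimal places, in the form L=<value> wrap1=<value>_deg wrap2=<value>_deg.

L=207.351 wrap1=162.67_deg wrap2=197.33_deg

open belt: β = asin((r2−r1)/C) = asin(11/73) = 8.6666°
wrap1 = π − 2β = 162.6668°
wrap2 = π + 2β = 197.3332°
tangent length = C·cosβ = 72.1665
L = r1·wrap1 + r2·wrap2 + 2·C·cosβ = 4·2.8391 + 15·3.4441 + 2·72.1665 = 207.3510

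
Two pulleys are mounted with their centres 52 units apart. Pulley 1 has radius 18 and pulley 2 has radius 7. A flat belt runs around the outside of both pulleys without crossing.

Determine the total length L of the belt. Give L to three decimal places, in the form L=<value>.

open belt: β = asin((r2−r1)/C) = asin(-11/52) = -12.2125°
wrap1 = π − 2β = 204.4251°
wrap2 = π + 2β = 155.5749°
tangent length = C·cosβ = 50.8232
L = r1·wrap1 + r2·wrap2 + 2·C·cosβ = 18·3.5679 + 7·2.7153 + 2·50.8232 = 184.8755

L=184.876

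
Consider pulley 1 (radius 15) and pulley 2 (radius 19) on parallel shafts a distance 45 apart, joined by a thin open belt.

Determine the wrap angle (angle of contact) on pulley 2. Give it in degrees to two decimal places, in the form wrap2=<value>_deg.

open belt: β = asin((r2−r1)/C) = asin(4/45) = 5.0997°
wrap1 = π − 2β = 169.8006°
wrap2 = π + 2β = 190.1994°

wrap2=190.20_deg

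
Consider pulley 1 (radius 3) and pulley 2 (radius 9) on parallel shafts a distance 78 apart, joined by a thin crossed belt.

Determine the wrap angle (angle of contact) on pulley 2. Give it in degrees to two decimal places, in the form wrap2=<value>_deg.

crossed belt: β = asin((r1+r2)/C) = asin(12/78) = 8.8499°
wrap1 = wrap2 = π + 2β = 197.6998°

wrap2=197.70_deg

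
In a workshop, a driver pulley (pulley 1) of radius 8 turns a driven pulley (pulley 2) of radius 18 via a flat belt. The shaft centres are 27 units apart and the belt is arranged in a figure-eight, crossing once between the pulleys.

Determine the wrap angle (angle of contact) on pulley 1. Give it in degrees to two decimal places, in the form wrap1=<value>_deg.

crossed belt: β = asin((r1+r2)/C) = asin(26/27) = 74.3575°
wrap1 = wrap2 = π + 2β = 328.7151°

wrap1=328.72_deg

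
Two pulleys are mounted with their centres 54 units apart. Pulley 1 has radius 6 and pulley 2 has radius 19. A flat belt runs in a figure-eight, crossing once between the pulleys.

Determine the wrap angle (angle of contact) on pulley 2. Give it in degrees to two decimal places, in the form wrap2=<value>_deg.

crossed belt: β = asin((r1+r2)/C) = asin(25/54) = 27.5785°
wrap1 = wrap2 = π + 2β = 235.1569°

wrap2=235.16_deg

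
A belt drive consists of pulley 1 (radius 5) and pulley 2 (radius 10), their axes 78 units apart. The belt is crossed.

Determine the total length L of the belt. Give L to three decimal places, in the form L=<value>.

crossed belt: β = asin((r1+r2)/C) = asin(15/78) = 11.0875°
wrap1 = wrap2 = π + 2β = 202.1750°
tangent length = C·cosβ = 76.5441
L = (r1+r2)·wrap + 2·C·cosβ = 15·3.5286 + 2·76.5441 = 206.0175

L=206.017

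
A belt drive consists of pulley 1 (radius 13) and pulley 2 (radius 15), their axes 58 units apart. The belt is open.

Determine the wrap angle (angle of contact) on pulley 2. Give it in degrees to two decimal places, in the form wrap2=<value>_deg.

open belt: β = asin((r2−r1)/C) = asin(2/58) = 1.9761°
wrap1 = π − 2β = 176.0478°
wrap2 = π + 2β = 183.9522°

wrap2=183.95_deg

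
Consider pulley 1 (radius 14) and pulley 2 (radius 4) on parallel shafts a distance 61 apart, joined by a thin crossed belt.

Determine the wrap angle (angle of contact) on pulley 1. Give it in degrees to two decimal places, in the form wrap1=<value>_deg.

crossed belt: β = asin((r1+r2)/C) = asin(18/61) = 17.1625°
wrap1 = wrap2 = π + 2β = 214.3249°

wrap1=214.32_deg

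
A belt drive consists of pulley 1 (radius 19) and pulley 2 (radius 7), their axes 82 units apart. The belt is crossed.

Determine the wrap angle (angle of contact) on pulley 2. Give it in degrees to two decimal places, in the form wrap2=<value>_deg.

wrap2=216.97_deg

crossed belt: β = asin((r1+r2)/C) = asin(26/82) = 18.4860°
wrap1 = wrap2 = π + 2β = 216.9720°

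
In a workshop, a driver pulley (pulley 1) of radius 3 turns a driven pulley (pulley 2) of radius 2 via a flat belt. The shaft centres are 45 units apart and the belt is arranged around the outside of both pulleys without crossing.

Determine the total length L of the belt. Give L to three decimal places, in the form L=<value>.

open belt: β = asin((r2−r1)/C) = asin(-1/45) = -1.2733°
wrap1 = π − 2β = 182.5467°
wrap2 = π + 2β = 177.4533°
tangent length = C·cosβ = 44.9889
L = r1·wrap1 + r2·wrap2 + 2·C·cosβ = 3·3.1860 + 2·3.0971 + 2·44.9889 = 105.7302

L=105.730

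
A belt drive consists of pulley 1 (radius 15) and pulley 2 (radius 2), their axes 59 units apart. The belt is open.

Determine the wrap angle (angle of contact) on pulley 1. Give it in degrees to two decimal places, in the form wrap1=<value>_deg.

wrap1=205.46_deg

open belt: β = asin((r2−r1)/C) = asin(-13/59) = -12.7289°
wrap1 = π − 2β = 205.4579°
wrap2 = π + 2β = 154.5421°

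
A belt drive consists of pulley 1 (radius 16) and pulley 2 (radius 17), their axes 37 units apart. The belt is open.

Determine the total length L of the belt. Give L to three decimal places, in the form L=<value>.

open belt: β = asin((r2−r1)/C) = asin(1/37) = 1.5487°
wrap1 = π − 2β = 176.9026°
wrap2 = π + 2β = 183.0974°
tangent length = C·cosβ = 36.9865
L = r1·wrap1 + r2·wrap2 + 2·C·cosβ = 16·3.0875 + 17·3.1957 + 2·36.9865 = 177.6996

L=177.700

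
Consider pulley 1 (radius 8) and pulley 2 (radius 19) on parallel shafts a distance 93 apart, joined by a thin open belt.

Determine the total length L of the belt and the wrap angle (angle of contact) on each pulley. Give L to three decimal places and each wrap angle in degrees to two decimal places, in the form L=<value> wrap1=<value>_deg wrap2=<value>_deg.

open belt: β = asin((r2−r1)/C) = asin(11/93) = 6.7928°
wrap1 = π − 2β = 166.4144°
wrap2 = π + 2β = 193.5856°
tangent length = C·cosβ = 92.3472
L = r1·wrap1 + r2·wrap2 + 2·C·cosβ = 8·2.9045 + 19·3.3787 + 2·92.3472 = 272.1256

L=272.126 wrap1=166.41_deg wrap2=193.59_deg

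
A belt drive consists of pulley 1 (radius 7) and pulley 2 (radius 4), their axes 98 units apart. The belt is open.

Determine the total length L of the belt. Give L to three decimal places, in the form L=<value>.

open belt: β = asin((r2−r1)/C) = asin(-3/98) = -1.7542°
wrap1 = π − 2β = 183.5085°
wrap2 = π + 2β = 176.4915°
tangent length = C·cosβ = 97.9541
L = r1·wrap1 + r2·wrap2 + 2·C·cosβ = 7·3.2028 + 4·3.0804 + 2·97.9541 = 230.6494

L=230.649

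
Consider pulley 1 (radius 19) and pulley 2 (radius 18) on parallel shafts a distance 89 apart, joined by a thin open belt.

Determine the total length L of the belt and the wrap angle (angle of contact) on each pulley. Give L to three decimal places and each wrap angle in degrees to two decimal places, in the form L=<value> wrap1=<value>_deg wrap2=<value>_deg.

L=294.250 wrap1=181.29_deg wrap2=178.71_deg

open belt: β = asin((r2−r1)/C) = asin(-1/89) = -0.6438°
wrap1 = π − 2β = 181.2876°
wrap2 = π + 2β = 178.7124°
tangent length = C·cosβ = 88.9944
L = r1·wrap1 + r2·wrap2 + 2·C·cosβ = 19·3.1641 + 18·3.1191 + 2·88.9944 = 294.2502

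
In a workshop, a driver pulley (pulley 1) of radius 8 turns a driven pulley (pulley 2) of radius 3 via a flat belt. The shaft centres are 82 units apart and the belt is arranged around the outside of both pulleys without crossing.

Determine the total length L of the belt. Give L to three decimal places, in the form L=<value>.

L=198.862

open belt: β = asin((r2−r1)/C) = asin(-5/82) = -3.4958°
wrap1 = π − 2β = 186.9916°
wrap2 = π + 2β = 173.0084°
tangent length = C·cosβ = 81.8474
L = r1·wrap1 + r2·wrap2 + 2·C·cosβ = 8·3.2636 + 3·3.0196 + 2·81.8474 = 198.8625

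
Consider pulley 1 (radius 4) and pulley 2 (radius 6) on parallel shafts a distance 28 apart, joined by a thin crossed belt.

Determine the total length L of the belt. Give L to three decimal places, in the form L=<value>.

crossed belt: β = asin((r1+r2)/C) = asin(10/28) = 20.9248°
wrap1 = wrap2 = π + 2β = 221.8497°
tangent length = C·cosβ = 26.1534
L = (r1+r2)·wrap + 2·C·cosβ = 10·3.8720 + 2·26.1534 = 91.0269

L=91.027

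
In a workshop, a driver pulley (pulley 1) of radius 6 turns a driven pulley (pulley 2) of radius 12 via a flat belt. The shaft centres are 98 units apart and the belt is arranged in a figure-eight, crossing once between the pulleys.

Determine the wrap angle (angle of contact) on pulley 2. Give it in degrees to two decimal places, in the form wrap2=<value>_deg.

crossed belt: β = asin((r1+r2)/C) = asin(18/98) = 10.5838°
wrap1 = wrap2 = π + 2β = 201.1676°

wrap2=201.17_deg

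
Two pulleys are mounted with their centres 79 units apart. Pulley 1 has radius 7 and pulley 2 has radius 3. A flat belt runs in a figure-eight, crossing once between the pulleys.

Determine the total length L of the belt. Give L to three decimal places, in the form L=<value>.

L=190.683

crossed belt: β = asin((r1+r2)/C) = asin(10/79) = 7.2721°
wrap1 = wrap2 = π + 2β = 194.5443°
tangent length = C·cosβ = 78.3645
L = (r1+r2)·wrap + 2·C·cosβ = 10·3.3954 + 2·78.3645 = 190.6834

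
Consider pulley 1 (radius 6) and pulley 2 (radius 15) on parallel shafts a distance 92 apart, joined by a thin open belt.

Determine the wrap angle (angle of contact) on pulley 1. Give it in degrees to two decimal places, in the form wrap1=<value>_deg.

wrap1=168.77_deg

open belt: β = asin((r2−r1)/C) = asin(9/92) = 5.6140°
wrap1 = π − 2β = 168.7720°
wrap2 = π + 2β = 191.2280°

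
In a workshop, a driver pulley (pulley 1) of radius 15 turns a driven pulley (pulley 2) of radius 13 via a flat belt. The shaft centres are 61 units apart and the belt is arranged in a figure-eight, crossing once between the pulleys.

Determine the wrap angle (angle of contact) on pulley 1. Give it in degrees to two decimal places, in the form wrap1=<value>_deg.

wrap1=234.65_deg

crossed belt: β = asin((r1+r2)/C) = asin(28/61) = 27.3237°
wrap1 = wrap2 = π + 2β = 234.6473°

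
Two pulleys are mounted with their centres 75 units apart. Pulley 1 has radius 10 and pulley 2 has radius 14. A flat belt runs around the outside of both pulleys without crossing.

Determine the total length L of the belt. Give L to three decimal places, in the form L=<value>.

open belt: β = asin((r2−r1)/C) = asin(4/75) = 3.0572°
wrap1 = π − 2β = 173.8855°
wrap2 = π + 2β = 186.1145°
tangent length = C·cosβ = 74.8933
L = r1·wrap1 + r2·wrap2 + 2·C·cosβ = 10·3.0349 + 14·3.2483 + 2·74.8933 = 225.6116

L=225.612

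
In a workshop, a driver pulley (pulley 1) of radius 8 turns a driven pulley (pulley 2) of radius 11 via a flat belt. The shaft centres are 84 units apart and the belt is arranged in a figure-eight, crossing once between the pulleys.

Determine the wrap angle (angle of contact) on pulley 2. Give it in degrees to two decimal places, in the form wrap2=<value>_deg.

wrap2=206.15_deg

crossed belt: β = asin((r1+r2)/C) = asin(19/84) = 13.0729°
wrap1 = wrap2 = π + 2β = 206.1458°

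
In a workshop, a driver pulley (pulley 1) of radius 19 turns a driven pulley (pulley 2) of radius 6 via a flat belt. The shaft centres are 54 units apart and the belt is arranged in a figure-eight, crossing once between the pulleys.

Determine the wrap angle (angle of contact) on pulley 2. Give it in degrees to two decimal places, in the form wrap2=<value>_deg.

crossed belt: β = asin((r1+r2)/C) = asin(25/54) = 27.5785°
wrap1 = wrap2 = π + 2β = 235.1569°

wrap2=235.16_deg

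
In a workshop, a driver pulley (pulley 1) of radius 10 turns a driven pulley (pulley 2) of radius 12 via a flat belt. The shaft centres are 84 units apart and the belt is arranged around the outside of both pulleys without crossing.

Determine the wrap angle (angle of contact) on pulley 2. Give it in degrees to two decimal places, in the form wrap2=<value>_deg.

open belt: β = asin((r2−r1)/C) = asin(2/84) = 1.3643°
wrap1 = π − 2β = 177.2714°
wrap2 = π + 2β = 182.7286°

wrap2=182.73_deg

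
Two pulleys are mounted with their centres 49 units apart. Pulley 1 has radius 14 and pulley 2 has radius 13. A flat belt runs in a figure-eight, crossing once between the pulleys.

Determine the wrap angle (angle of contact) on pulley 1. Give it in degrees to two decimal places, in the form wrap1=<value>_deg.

wrap1=246.87_deg

crossed belt: β = asin((r1+r2)/C) = asin(27/49) = 33.4370°
wrap1 = wrap2 = π + 2β = 246.8741°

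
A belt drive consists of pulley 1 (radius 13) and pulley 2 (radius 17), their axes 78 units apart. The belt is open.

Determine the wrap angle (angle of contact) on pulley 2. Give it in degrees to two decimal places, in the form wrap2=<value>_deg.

open belt: β = asin((r2−r1)/C) = asin(4/78) = 2.9395°
wrap1 = π − 2β = 174.1209°
wrap2 = π + 2β = 185.8791°

wrap2=185.88_deg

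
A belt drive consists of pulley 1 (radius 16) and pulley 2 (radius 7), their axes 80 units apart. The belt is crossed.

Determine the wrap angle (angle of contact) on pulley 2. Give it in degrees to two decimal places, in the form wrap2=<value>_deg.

crossed belt: β = asin((r1+r2)/C) = asin(23/80) = 16.7083°
wrap1 = wrap2 = π + 2β = 213.4167°

wrap2=213.42_deg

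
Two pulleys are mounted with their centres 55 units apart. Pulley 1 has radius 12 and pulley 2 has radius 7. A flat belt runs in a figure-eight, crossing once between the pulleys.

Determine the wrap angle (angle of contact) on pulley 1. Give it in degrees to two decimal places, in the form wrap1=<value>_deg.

wrap1=220.42_deg

crossed belt: β = asin((r1+r2)/C) = asin(19/55) = 20.2095°
wrap1 = wrap2 = π + 2β = 220.4191°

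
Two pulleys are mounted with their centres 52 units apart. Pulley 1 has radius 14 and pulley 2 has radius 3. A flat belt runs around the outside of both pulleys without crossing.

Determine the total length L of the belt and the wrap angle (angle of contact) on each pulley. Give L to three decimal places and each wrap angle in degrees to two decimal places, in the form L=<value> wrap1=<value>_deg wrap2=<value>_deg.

L=159.743 wrap1=204.43_deg wrap2=155.57_deg

open belt: β = asin((r2−r1)/C) = asin(-11/52) = -12.2125°
wrap1 = π − 2β = 204.4251°
wrap2 = π + 2β = 155.5749°
tangent length = C·cosβ = 50.8232
L = r1·wrap1 + r2·wrap2 + 2·C·cosβ = 14·3.5679 + 3·2.7153 + 2·50.8232 = 159.7428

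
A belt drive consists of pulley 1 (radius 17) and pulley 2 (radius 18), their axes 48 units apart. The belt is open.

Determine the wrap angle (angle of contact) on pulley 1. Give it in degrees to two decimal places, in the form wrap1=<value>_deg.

wrap1=177.61_deg

open belt: β = asin((r2−r1)/C) = asin(1/48) = 1.1937°
wrap1 = π − 2β = 177.6125°
wrap2 = π + 2β = 182.3875°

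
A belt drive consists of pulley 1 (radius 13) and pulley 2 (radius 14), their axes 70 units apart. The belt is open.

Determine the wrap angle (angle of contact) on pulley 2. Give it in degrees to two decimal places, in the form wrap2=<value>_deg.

wrap2=181.64_deg

open belt: β = asin((r2−r1)/C) = asin(1/70) = 0.8185°
wrap1 = π − 2β = 178.3629°
wrap2 = π + 2β = 181.6371°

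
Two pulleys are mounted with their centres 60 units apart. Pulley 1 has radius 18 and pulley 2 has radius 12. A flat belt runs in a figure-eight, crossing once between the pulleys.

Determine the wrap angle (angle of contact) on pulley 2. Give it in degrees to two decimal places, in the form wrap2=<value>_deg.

wrap2=240.00_deg

crossed belt: β = asin((r1+r2)/C) = asin(30/60) = 30.0000°
wrap1 = wrap2 = π + 2β = 240.0000°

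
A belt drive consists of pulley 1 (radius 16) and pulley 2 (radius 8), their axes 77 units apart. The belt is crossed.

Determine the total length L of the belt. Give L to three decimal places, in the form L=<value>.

L=236.941

crossed belt: β = asin((r1+r2)/C) = asin(24/77) = 18.1610°
wrap1 = wrap2 = π + 2β = 216.3220°
tangent length = C·cosβ = 73.1642
L = (r1+r2)·wrap + 2·C·cosβ = 24·3.7755 + 2·73.1642 = 236.9411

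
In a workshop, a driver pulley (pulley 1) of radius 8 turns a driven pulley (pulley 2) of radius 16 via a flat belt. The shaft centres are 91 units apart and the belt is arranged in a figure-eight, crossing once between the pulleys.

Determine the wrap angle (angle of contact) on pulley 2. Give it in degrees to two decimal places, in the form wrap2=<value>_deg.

crossed belt: β = asin((r1+r2)/C) = asin(24/91) = 15.2919°
wrap1 = wrap2 = π + 2β = 210.5837°

wrap2=210.58_deg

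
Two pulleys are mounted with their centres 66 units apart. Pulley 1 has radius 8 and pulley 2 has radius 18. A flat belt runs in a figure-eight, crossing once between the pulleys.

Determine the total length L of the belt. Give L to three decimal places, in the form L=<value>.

L=224.063

crossed belt: β = asin((r1+r2)/C) = asin(26/66) = 23.1998°
wrap1 = wrap2 = π + 2β = 226.3997°
tangent length = C·cosβ = 60.6630
L = (r1+r2)·wrap + 2·C·cosβ = 26·3.9514 + 2·60.6630 = 224.0629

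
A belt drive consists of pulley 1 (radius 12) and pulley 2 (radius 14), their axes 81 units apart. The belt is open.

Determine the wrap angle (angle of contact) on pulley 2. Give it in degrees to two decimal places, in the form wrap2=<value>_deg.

open belt: β = asin((r2−r1)/C) = asin(2/81) = 1.4149°
wrap1 = π − 2β = 177.1703°
wrap2 = π + 2β = 182.8297°

wrap2=182.83_deg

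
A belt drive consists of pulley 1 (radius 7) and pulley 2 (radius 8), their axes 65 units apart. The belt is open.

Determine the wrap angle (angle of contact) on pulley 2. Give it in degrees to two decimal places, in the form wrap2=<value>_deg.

wrap2=181.76_deg

open belt: β = asin((r2−r1)/C) = asin(1/65) = 0.8815°
wrap1 = π − 2β = 178.2370°
wrap2 = π + 2β = 181.7630°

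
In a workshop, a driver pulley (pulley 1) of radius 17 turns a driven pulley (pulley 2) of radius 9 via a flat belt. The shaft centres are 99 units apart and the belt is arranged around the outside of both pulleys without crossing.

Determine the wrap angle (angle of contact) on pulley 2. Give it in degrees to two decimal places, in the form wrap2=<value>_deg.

open belt: β = asin((r2−r1)/C) = asin(-8/99) = -4.6350°
wrap1 = π − 2β = 189.2700°
wrap2 = π + 2β = 170.7300°

wrap2=170.73_deg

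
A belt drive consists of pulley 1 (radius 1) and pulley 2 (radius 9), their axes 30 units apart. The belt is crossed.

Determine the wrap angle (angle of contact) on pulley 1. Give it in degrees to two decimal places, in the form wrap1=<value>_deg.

wrap1=218.94_deg

crossed belt: β = asin((r1+r2)/C) = asin(10/30) = 19.4712°
wrap1 = wrap2 = π + 2β = 218.9424°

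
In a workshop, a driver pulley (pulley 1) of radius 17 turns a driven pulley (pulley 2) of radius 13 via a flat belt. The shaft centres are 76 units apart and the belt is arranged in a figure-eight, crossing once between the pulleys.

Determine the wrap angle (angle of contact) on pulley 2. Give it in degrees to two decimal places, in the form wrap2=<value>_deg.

wrap2=226.50_deg

crossed belt: β = asin((r1+r2)/C) = asin(30/76) = 23.2496°
wrap1 = wrap2 = π + 2β = 226.4991°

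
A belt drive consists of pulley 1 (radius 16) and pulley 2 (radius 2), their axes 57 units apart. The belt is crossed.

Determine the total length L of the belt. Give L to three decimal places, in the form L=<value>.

crossed belt: β = asin((r1+r2)/C) = asin(18/57) = 18.4085°
wrap1 = wrap2 = π + 2β = 216.8170°
tangent length = C·cosβ = 54.0833
L = (r1+r2)·wrap + 2·C·cosβ = 18·3.7842 + 2·54.0833 = 176.2816

L=176.282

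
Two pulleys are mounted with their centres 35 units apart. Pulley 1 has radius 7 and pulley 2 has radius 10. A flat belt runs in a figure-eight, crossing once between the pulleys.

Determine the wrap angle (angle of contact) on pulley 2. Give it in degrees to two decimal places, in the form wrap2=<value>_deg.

crossed belt: β = asin((r1+r2)/C) = asin(17/35) = 29.0593°
wrap1 = wrap2 = π + 2β = 238.1186°

wrap2=238.12_deg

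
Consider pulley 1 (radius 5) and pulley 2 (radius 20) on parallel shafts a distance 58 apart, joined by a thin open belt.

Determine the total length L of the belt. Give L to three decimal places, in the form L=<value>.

L=198.441

open belt: β = asin((r2−r1)/C) = asin(15/58) = 14.9882°
wrap1 = π − 2β = 150.0235°
wrap2 = π + 2β = 209.9765°
tangent length = C·cosβ = 56.0268
L = r1·wrap1 + r2·wrap2 + 2·C·cosβ = 5·2.6184 + 20·3.6648 + 2·56.0268 = 198.4412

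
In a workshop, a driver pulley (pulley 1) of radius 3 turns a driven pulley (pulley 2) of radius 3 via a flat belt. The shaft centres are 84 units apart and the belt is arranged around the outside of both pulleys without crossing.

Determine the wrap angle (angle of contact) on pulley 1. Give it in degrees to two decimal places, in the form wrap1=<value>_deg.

wrap1=180.00_deg

open belt: β = asin((r2−r1)/C) = asin(0/84) = 0.0000°
wrap1 = π − 2β = 180.0000°
wrap2 = π + 2β = 180.0000°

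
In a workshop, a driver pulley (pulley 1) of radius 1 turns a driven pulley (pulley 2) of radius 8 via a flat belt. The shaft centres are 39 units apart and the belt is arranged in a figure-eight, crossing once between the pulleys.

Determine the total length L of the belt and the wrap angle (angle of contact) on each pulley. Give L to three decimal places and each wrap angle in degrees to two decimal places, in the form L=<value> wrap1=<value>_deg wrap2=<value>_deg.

L=108.361 wrap1=206.68_deg wrap2=206.68_deg

crossed belt: β = asin((r1+r2)/C) = asin(9/39) = 13.3424°
wrap1 = wrap2 = π + 2β = 206.6847°
tangent length = C·cosβ = 37.9473
L = (r1+r2)·wrap + 2·C·cosβ = 9·3.6073 + 2·37.9473 = 108.3606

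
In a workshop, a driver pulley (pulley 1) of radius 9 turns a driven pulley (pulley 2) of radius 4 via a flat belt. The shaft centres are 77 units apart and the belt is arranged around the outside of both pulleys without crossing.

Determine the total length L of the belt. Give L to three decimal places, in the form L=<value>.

L=195.165

open belt: β = asin((r2−r1)/C) = asin(-5/77) = -3.7231°
wrap1 = π − 2β = 187.4462°
wrap2 = π + 2β = 172.5538°
tangent length = C·cosβ = 76.8375
L = r1·wrap1 + r2·wrap2 + 2·C·cosβ = 9·3.2716 + 4·3.0116 + 2·76.8375 = 195.1655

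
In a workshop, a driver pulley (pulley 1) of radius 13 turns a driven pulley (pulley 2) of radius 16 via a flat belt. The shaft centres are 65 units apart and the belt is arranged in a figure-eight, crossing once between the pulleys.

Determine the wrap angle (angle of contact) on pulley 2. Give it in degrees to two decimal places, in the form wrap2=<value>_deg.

wrap2=232.99_deg

crossed belt: β = asin((r1+r2)/C) = asin(29/65) = 26.4972°
wrap1 = wrap2 = π + 2β = 232.9944°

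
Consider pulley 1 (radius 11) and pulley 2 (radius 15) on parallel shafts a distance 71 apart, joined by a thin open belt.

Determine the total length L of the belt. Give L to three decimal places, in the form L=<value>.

L=223.907

open belt: β = asin((r2−r1)/C) = asin(4/71) = 3.2296°
wrap1 = π − 2β = 173.5407°
wrap2 = π + 2β = 186.4593°
tangent length = C·cosβ = 70.8872
L = r1·wrap1 + r2·wrap2 + 2·C·cosβ = 11·3.0289 + 15·3.2543 + 2·70.8872 = 223.9068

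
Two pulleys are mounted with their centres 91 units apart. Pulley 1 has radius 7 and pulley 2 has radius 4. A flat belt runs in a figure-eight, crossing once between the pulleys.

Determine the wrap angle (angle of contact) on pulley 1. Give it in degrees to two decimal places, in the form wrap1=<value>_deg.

crossed belt: β = asin((r1+r2)/C) = asin(11/91) = 6.9428°
wrap1 = wrap2 = π + 2β = 193.8857°

wrap1=193.89_deg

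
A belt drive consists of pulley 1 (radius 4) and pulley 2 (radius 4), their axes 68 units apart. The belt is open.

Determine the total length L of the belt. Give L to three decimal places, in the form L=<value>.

L=161.133

open belt: β = asin((r2−r1)/C) = asin(0/68) = 0.0000°
wrap1 = π − 2β = 180.0000°
wrap2 = π + 2β = 180.0000°
tangent length = C·cosβ = 68.0000
L = r1·wrap1 + r2·wrap2 + 2·C·cosβ = 4·3.1416 + 4·3.1416 + 2·68.0000 = 161.1327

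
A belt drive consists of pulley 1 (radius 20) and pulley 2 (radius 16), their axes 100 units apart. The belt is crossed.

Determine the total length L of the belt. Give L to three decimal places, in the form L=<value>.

L=326.203

crossed belt: β = asin((r1+r2)/C) = asin(36/100) = 21.1002°
wrap1 = wrap2 = π + 2β = 222.2004°
tangent length = C·cosβ = 93.2952
L = (r1+r2)·wrap + 2·C·cosβ = 36·3.8781 + 2·93.2952 = 326.2031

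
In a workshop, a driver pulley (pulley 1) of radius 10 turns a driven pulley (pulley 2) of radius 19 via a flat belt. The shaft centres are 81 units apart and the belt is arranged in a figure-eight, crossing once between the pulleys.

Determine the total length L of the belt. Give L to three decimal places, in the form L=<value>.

L=263.604

crossed belt: β = asin((r1+r2)/C) = asin(29/81) = 20.9789°
wrap1 = wrap2 = π + 2β = 221.9579°
tangent length = C·cosβ = 75.6307
L = (r1+r2)·wrap + 2·C·cosβ = 29·3.8739 + 2·75.6307 = 263.6043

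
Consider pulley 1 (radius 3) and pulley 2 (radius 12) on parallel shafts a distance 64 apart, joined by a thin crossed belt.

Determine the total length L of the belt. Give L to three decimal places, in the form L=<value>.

crossed belt: β = asin((r1+r2)/C) = asin(15/64) = 13.5548°
wrap1 = wrap2 = π + 2β = 207.1096°
tangent length = C·cosβ = 62.2174
L = (r1+r2)·wrap + 2·C·cosβ = 15·3.6147 + 2·62.2174 = 178.6559

L=178.656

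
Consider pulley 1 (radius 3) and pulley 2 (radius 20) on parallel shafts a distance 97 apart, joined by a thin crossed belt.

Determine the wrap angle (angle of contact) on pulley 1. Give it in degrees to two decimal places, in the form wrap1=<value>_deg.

wrap1=207.43_deg

crossed belt: β = asin((r1+r2)/C) = asin(23/97) = 13.7162°
wrap1 = wrap2 = π + 2β = 207.4325°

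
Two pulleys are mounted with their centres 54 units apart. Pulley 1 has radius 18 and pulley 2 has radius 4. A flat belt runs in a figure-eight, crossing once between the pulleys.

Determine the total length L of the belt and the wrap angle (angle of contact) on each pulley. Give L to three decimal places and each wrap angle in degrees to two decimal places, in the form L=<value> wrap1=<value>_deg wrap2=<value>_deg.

L=186.209 wrap1=228.08_deg wrap2=228.08_deg

crossed belt: β = asin((r1+r2)/C) = asin(22/54) = 24.0421°
wrap1 = wrap2 = π + 2β = 228.0842°
tangent length = C·cosβ = 49.3153
L = (r1+r2)·wrap + 2·C·cosβ = 22·3.9808 + 2·49.3153 = 186.2087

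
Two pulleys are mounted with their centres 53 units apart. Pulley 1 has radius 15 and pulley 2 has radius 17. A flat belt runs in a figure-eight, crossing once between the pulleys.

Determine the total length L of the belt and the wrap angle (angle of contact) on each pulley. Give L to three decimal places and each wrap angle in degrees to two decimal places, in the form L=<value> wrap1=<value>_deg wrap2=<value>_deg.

L=226.516 wrap1=254.28_deg wrap2=254.28_deg

crossed belt: β = asin((r1+r2)/C) = asin(32/53) = 37.1406°
wrap1 = wrap2 = π + 2β = 254.2813°
tangent length = C·cosβ = 42.2493
L = (r1+r2)·wrap + 2·C·cosβ = 32·4.4380 + 2·42.2493 = 226.5160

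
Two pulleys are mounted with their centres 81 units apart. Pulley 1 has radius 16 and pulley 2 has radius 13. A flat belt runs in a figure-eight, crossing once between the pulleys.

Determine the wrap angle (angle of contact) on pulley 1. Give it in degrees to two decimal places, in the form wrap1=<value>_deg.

crossed belt: β = asin((r1+r2)/C) = asin(29/81) = 20.9789°
wrap1 = wrap2 = π + 2β = 221.9579°

wrap1=221.96_deg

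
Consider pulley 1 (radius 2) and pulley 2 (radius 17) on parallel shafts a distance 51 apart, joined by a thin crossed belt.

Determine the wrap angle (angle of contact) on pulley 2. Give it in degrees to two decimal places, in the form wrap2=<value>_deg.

wrap2=223.75_deg

crossed belt: β = asin((r1+r2)/C) = asin(19/51) = 21.8729°
wrap1 = wrap2 = π + 2β = 223.7458°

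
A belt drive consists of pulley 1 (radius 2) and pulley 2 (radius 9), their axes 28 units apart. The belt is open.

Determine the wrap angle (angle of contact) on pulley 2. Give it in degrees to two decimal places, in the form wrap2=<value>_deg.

wrap2=208.96_deg

open belt: β = asin((r2−r1)/C) = asin(7/28) = 14.4775°
wrap1 = π − 2β = 151.0450°
wrap2 = π + 2β = 208.9550°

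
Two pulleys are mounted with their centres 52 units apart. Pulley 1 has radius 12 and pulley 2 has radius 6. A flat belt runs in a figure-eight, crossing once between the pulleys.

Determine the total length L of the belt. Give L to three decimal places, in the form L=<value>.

L=166.844

crossed belt: β = asin((r1+r2)/C) = asin(18/52) = 20.2522°
wrap1 = wrap2 = π + 2β = 220.5045°
tangent length = C·cosβ = 48.7852
L = (r1+r2)·wrap + 2·C·cosβ = 18·3.8485 + 2·48.7852 = 166.8440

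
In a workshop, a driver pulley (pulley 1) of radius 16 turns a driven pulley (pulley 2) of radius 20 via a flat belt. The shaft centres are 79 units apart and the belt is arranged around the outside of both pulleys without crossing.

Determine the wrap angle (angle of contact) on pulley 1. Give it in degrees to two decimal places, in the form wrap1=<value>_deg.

wrap1=174.20_deg

open belt: β = asin((r2−r1)/C) = asin(4/79) = 2.9023°
wrap1 = π − 2β = 174.1954°
wrap2 = π + 2β = 185.8046°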